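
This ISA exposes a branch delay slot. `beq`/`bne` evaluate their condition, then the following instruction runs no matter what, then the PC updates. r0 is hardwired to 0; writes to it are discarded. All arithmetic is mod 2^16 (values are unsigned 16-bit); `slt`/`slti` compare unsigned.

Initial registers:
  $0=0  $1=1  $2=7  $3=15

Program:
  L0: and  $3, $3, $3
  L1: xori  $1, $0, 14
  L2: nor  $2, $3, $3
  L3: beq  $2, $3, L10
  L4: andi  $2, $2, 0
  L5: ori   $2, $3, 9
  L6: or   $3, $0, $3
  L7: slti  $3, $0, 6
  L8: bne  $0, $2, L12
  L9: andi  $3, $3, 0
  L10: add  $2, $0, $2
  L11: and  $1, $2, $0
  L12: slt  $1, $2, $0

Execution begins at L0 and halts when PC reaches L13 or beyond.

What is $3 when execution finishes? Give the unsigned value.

  step pc=0: and  $3, $3, $3  regs=(0,1,7,15)
  step pc=1: xori  $1, $0, 14  regs=(0,14,7,15)
  step pc=2: nor  $2, $3, $3  regs=(0,14,65520,15)
  step pc=3: beq  $2, $3, L10  cond=F  regs=(0,14,65520,15)
  step pc=4: andi  $2, $2, 0  regs=(0,14,0,15)
  step pc=5: ori   $2, $3, 9  regs=(0,14,15,15)
  step pc=6: or   $3, $0, $3  regs=(0,14,15,15)
  step pc=7: slti  $3, $0, 6  regs=(0,14,15,1)
  step pc=8: bne  $0, $2, L12  cond=T  regs=(0,14,15,1)
  step pc=9: andi  $3, $3, 0  regs=(0,14,15,0)
  step pc=12: slt  $1, $2, $0  regs=(0,0,15,0)

0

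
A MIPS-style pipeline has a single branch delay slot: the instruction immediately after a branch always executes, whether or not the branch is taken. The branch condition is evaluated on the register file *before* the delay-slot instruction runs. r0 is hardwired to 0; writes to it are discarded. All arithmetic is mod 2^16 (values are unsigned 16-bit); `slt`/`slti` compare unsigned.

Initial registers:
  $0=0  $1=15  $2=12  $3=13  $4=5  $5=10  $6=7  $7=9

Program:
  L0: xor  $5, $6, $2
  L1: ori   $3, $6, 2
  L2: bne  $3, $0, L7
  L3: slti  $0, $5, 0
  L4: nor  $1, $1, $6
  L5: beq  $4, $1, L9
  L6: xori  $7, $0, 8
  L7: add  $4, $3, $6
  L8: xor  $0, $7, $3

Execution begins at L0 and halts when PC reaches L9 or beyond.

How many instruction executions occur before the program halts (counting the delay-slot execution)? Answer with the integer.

[0] xor  $5, $6, $2  →  {$0:0, $1:15, $2:12, $3:13, $4:5, $5:11, $6:7, $7:9}
[1] ori   $3, $6, 2  →  {$0:0, $1:15, $2:12, $3:7, $4:5, $5:11, $6:7, $7:9}
[2] bne  $3, $0, L7  →  {$0:0, $1:15, $2:12, $3:7, $4:5, $5:11, $6:7, $7:9}  ⟨branch taken⟩
[3] slti  $0, $5, 0  →  {$0:0, $1:15, $2:12, $3:7, $4:5, $5:11, $6:7, $7:9}
[7] add  $4, $3, $6  →  {$0:0, $1:15, $2:12, $3:7, $4:14, $5:11, $6:7, $7:9}
[8] xor  $0, $7, $3  →  {$0:0, $1:15, $2:12, $3:7, $4:14, $5:11, $6:7, $7:9}

6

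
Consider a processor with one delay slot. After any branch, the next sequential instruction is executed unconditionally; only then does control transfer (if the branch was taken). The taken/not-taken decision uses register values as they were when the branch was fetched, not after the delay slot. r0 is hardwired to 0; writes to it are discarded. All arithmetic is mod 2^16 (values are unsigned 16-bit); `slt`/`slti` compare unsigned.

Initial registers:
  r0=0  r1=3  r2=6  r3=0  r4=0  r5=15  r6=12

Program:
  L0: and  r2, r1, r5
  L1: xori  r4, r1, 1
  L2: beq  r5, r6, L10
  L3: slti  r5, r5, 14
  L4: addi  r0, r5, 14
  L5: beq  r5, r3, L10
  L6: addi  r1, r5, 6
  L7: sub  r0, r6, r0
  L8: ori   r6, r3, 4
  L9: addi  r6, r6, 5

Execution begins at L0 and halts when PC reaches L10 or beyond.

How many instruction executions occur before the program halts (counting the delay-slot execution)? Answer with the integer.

7

PC=0  and  r2, r1, r5        | r0=0 r1=3 r2=3 r3=0 r4=0 r5=15 r6=12
PC=1  xori  r4, r1, 1        | r0=0 r1=3 r2=3 r3=0 r4=2 r5=15 r6=12
PC=2  beq  r5, r6, L10       | r0=0 r1=3 r2=3 r3=0 r4=2 r5=15 r6=12  [not taken]
PC=3  slti  r5, r5, 14       | r0=0 r1=3 r2=3 r3=0 r4=2 r5=0 r6=12
PC=4  addi  r0, r5, 14       | r0=0 r1=3 r2=3 r3=0 r4=2 r5=0 r6=12
PC=5  beq  r5, r3, L10       | r0=0 r1=3 r2=3 r3=0 r4=2 r5=0 r6=12  [TAKEN]
PC=6  addi  r1, r5, 6        | r0=0 r1=6 r2=3 r3=0 r4=2 r5=0 r6=12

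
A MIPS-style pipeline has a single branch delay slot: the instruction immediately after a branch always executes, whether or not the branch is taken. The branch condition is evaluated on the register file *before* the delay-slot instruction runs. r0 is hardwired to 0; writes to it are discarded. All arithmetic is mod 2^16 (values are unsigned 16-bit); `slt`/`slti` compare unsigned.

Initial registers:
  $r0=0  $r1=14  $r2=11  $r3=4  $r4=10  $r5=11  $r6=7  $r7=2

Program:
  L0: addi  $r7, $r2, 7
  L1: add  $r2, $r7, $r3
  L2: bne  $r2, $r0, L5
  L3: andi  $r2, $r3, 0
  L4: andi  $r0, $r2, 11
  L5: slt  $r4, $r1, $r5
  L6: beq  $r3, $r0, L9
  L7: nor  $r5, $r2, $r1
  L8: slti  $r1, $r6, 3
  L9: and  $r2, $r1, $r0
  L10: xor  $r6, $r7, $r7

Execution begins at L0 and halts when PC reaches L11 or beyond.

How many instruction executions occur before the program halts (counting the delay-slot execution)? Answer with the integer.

10

  step pc=0: addi  $r7, $r2, 7  regs=(0,14,11,4,10,11,7,18)
  step pc=1: add  $r2, $r7, $r3  regs=(0,14,22,4,10,11,7,18)
  step pc=2: bne  $r2, $r0, L5  cond=T  regs=(0,14,22,4,10,11,7,18)
  step pc=3: andi  $r2, $r3, 0  regs=(0,14,0,4,10,11,7,18)
  step pc=5: slt  $r4, $r1, $r5  regs=(0,14,0,4,0,11,7,18)
  step pc=6: beq  $r3, $r0, L9  cond=F  regs=(0,14,0,4,0,11,7,18)
  step pc=7: nor  $r5, $r2, $r1  regs=(0,14,0,4,0,65521,7,18)
  step pc=8: slti  $r1, $r6, 3  regs=(0,0,0,4,0,65521,7,18)
  step pc=9: and  $r2, $r1, $r0  regs=(0,0,0,4,0,65521,7,18)
  step pc=10: xor  $r6, $r7, $r7  regs=(0,0,0,4,0,65521,0,18)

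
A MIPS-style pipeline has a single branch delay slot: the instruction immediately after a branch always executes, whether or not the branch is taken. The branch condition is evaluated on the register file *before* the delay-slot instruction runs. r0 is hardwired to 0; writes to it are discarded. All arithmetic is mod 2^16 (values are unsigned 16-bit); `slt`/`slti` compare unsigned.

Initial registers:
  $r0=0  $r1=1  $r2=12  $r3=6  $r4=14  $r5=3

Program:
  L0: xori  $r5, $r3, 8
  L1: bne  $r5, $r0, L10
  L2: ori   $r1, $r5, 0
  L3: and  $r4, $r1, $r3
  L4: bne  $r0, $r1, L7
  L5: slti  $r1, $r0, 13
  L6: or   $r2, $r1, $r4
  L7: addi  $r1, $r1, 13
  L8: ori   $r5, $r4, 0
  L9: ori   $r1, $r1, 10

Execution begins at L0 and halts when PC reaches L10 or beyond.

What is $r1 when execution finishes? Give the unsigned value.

14

PC=0  xori  $r5, $r3, 8      | $r0=0 $r1=1 $r2=12 $r3=6 $r4=14 $r5=14
PC=1  bne  $r5, $r0, L10     | $r0=0 $r1=1 $r2=12 $r3=6 $r4=14 $r5=14  [TAKEN]
PC=2  ori   $r1, $r5, 0      | $r0=0 $r1=14 $r2=12 $r3=6 $r4=14 $r5=14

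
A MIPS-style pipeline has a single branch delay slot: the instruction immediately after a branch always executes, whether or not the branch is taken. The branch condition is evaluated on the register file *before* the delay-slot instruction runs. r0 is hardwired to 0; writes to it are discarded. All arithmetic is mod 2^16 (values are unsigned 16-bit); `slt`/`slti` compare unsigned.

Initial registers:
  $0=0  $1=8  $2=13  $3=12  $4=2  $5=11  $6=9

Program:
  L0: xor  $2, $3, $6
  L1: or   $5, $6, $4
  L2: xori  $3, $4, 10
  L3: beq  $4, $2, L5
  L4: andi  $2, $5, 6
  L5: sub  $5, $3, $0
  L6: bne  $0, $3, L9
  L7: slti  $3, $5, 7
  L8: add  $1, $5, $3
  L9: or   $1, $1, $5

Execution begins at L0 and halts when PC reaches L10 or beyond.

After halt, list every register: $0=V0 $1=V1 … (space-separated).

PC=0  xor  $2, $3, $6        | $0=0 $1=8 $2=5 $3=12 $4=2 $5=11 $6=9
PC=1  or   $5, $6, $4        | $0=0 $1=8 $2=5 $3=12 $4=2 $5=11 $6=9
PC=2  xori  $3, $4, 10       | $0=0 $1=8 $2=5 $3=8 $4=2 $5=11 $6=9
PC=3  beq  $4, $2, L5        | $0=0 $1=8 $2=5 $3=8 $4=2 $5=11 $6=9  [not taken]
PC=4  andi  $2, $5, 6        | $0=0 $1=8 $2=2 $3=8 $4=2 $5=11 $6=9
PC=5  sub  $5, $3, $0        | $0=0 $1=8 $2=2 $3=8 $4=2 $5=8 $6=9
PC=6  bne  $0, $3, L9        | $0=0 $1=8 $2=2 $3=8 $4=2 $5=8 $6=9  [TAKEN]
PC=7  slti  $3, $5, 7        | $0=0 $1=8 $2=2 $3=0 $4=2 $5=8 $6=9
PC=9  or   $1, $1, $5        | $0=0 $1=8 $2=2 $3=0 $4=2 $5=8 $6=9

$0=0 $1=8 $2=2 $3=0 $4=2 $5=8 $6=9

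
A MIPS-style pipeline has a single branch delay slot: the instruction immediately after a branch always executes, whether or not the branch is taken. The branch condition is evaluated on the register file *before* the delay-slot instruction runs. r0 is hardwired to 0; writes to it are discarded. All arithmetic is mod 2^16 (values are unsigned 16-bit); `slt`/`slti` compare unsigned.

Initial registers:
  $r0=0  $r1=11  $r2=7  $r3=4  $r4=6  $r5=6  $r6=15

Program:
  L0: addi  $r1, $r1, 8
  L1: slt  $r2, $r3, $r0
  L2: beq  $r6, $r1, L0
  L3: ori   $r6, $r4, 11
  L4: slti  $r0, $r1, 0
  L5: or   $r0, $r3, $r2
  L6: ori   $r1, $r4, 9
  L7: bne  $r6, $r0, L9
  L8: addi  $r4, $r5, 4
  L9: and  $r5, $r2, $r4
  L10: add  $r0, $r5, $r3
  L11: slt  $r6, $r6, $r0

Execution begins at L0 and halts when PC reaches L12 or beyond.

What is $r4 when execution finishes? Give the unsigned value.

10

#0 addi  $r1, $r1, 8 ; 0/19/7/4/6/6/15
#1 slt  $r2, $r3, $r0 ; 0/19/0/4/6/6/15
#2 beq  $r6, $r1, L0 ; 0/19/0/4/6/6/15 ; →fallthru
#3 ori   $r6, $r4, 11 ; 0/19/0/4/6/6/15
#4 slti  $r0, $r1, 0 ; 0/19/0/4/6/6/15
#5 or   $r0, $r3, $r2 ; 0/19/0/4/6/6/15
#6 ori   $r1, $r4, 9 ; 0/15/0/4/6/6/15
#7 bne  $r6, $r0, L9 ; 0/15/0/4/6/6/15 ; →target
#8 addi  $r4, $r5, 4 ; 0/15/0/4/10/6/15
#9 and  $r5, $r2, $r4 ; 0/15/0/4/10/0/15
#10 add  $r0, $r5, $r3 ; 0/15/0/4/10/0/15
#11 slt  $r6, $r6, $r0 ; 0/15/0/4/10/0/0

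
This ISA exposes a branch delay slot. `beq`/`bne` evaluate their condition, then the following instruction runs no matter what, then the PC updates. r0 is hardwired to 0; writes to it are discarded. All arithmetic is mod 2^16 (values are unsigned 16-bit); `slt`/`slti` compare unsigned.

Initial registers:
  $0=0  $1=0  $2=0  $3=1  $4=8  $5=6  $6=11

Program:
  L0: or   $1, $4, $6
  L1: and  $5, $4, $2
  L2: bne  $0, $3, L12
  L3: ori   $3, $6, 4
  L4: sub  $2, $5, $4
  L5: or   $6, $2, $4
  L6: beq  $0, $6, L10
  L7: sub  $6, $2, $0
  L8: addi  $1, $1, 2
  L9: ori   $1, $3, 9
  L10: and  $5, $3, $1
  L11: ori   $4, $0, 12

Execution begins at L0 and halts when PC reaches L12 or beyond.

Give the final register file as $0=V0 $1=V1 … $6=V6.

$0=0 $1=11 $2=0 $3=15 $4=8 $5=0 $6=11

  step pc=0: or   $1, $4, $6  regs=(0,11,0,1,8,6,11)
  step pc=1: and  $5, $4, $2  regs=(0,11,0,1,8,0,11)
  step pc=2: bne  $0, $3, L12  cond=T  regs=(0,11,0,1,8,0,11)
  step pc=3: ori   $3, $6, 4  regs=(0,11,0,15,8,0,11)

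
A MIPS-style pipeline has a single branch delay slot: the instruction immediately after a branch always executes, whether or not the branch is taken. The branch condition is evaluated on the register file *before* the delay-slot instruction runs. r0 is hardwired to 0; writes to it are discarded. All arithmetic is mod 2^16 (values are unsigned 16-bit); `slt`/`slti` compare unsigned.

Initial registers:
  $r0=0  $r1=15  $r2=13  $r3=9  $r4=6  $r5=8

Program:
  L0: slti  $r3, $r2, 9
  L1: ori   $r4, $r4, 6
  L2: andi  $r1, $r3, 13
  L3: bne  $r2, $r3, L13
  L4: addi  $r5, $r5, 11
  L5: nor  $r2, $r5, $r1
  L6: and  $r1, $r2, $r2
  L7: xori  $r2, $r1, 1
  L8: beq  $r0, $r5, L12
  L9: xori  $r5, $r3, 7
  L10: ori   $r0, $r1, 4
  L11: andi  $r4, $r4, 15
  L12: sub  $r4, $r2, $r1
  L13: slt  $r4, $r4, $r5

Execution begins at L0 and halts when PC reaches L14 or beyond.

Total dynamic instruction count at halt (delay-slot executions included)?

6

#0 slti  $r3, $r2, 9 ; 0/15/13/0/6/8
#1 ori   $r4, $r4, 6 ; 0/15/13/0/6/8
#2 andi  $r1, $r3, 13 ; 0/0/13/0/6/8
#3 bne  $r2, $r3, L13 ; 0/0/13/0/6/8 ; →target
#4 addi  $r5, $r5, 11 ; 0/0/13/0/6/19
#13 slt  $r4, $r4, $r5 ; 0/0/13/0/1/19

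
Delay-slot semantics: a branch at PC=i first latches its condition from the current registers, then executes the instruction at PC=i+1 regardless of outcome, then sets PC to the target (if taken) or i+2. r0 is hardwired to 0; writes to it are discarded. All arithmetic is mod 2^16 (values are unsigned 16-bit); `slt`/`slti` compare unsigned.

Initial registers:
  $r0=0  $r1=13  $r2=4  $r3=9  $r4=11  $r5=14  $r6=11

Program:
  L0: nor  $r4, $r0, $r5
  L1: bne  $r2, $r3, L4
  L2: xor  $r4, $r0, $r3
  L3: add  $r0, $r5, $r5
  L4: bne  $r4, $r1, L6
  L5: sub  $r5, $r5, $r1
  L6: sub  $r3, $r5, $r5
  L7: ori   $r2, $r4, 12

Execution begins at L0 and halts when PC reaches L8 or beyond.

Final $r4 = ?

#0 nor  $r4, $r0, $r5 ; 0/13/4/9/65521/14/11
#1 bne  $r2, $r3, L4 ; 0/13/4/9/65521/14/11 ; →target
#2 xor  $r4, $r0, $r3 ; 0/13/4/9/9/14/11
#4 bne  $r4, $r1, L6 ; 0/13/4/9/9/14/11 ; →target
#5 sub  $r5, $r5, $r1 ; 0/13/4/9/9/1/11
#6 sub  $r3, $r5, $r5 ; 0/13/4/0/9/1/11
#7 ori   $r2, $r4, 12 ; 0/13/13/0/9/1/11

9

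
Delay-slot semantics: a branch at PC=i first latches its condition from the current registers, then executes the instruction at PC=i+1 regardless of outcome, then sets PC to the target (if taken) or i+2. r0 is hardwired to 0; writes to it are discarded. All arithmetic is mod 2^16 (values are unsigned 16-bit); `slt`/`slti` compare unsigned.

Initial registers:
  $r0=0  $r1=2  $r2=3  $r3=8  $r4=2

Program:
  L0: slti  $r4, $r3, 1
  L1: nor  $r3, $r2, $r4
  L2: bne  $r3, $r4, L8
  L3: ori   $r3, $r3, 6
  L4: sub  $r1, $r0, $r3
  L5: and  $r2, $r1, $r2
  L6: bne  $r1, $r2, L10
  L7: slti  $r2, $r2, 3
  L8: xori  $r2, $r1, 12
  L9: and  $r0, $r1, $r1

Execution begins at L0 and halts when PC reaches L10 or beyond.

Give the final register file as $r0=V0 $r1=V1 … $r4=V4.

$r0=0 $r1=2 $r2=14 $r3=65534 $r4=0

[0] slti  $r4, $r3, 1  →  {$r0:0, $r1:2, $r2:3, $r3:8, $r4:0}
[1] nor  $r3, $r2, $r4  →  {$r0:0, $r1:2, $r2:3, $r3:65532, $r4:0}
[2] bne  $r3, $r4, L8  →  {$r0:0, $r1:2, $r2:3, $r3:65532, $r4:0}  ⟨branch taken⟩
[3] ori   $r3, $r3, 6  →  {$r0:0, $r1:2, $r2:3, $r3:65534, $r4:0}
[8] xori  $r2, $r1, 12  →  {$r0:0, $r1:2, $r2:14, $r3:65534, $r4:0}
[9] and  $r0, $r1, $r1  →  {$r0:0, $r1:2, $r2:14, $r3:65534, $r4:0}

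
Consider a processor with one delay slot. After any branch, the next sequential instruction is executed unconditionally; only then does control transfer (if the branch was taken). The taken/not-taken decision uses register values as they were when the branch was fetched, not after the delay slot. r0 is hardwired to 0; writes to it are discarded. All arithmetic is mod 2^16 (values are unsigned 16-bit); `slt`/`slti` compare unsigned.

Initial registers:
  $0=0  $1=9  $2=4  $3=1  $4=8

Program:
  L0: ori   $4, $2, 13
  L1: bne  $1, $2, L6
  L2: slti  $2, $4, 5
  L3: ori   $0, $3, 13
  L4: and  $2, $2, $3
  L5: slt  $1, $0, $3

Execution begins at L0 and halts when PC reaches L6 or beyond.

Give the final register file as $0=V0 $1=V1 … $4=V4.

$0=0 $1=9 $2=0 $3=1 $4=13

#0 ori   $4, $2, 13 ; 0/9/4/1/13
#1 bne  $1, $2, L6 ; 0/9/4/1/13 ; →target
#2 slti  $2, $4, 5 ; 0/9/0/1/13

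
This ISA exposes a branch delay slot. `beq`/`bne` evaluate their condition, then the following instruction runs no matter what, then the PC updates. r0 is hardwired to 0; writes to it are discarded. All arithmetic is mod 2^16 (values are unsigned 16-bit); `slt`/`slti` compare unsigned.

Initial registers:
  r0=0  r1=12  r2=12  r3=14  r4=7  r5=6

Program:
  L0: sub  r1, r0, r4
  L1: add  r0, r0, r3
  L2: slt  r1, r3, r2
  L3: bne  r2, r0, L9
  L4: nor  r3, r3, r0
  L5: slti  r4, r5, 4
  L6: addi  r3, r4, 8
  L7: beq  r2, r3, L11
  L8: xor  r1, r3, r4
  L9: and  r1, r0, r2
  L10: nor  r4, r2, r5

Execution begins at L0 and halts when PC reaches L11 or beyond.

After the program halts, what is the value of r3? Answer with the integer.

65521

[0] sub  r1, r0, r4  →  {r0:0, r1:65529, r2:12, r3:14, r4:7, r5:6}
[1] add  r0, r0, r3  →  {r0:0, r1:65529, r2:12, r3:14, r4:7, r5:6}
[2] slt  r1, r3, r2  →  {r0:0, r1:0, r2:12, r3:14, r4:7, r5:6}
[3] bne  r2, r0, L9  →  {r0:0, r1:0, r2:12, r3:14, r4:7, r5:6}  ⟨branch taken⟩
[4] nor  r3, r3, r0  →  {r0:0, r1:0, r2:12, r3:65521, r4:7, r5:6}
[9] and  r1, r0, r2  →  {r0:0, r1:0, r2:12, r3:65521, r4:7, r5:6}
[10] nor  r4, r2, r5  →  {r0:0, r1:0, r2:12, r3:65521, r4:65521, r5:6}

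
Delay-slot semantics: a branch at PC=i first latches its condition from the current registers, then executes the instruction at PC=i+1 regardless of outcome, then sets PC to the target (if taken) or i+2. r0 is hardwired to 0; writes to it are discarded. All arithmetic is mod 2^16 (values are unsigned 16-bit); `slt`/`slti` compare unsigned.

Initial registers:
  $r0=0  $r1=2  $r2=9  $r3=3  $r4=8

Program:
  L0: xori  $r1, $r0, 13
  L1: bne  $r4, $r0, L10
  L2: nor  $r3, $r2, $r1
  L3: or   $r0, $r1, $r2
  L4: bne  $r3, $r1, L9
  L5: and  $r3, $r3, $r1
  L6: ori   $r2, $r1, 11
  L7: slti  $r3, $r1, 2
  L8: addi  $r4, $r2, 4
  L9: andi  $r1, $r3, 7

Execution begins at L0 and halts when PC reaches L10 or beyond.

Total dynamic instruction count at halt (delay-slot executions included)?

3

[0] xori  $r1, $r0, 13  →  {$r0:0, $r1:13, $r2:9, $r3:3, $r4:8}
[1] bne  $r4, $r0, L10  →  {$r0:0, $r1:13, $r2:9, $r3:3, $r4:8}  ⟨branch taken⟩
[2] nor  $r3, $r2, $r1  →  {$r0:0, $r1:13, $r2:9, $r3:65522, $r4:8}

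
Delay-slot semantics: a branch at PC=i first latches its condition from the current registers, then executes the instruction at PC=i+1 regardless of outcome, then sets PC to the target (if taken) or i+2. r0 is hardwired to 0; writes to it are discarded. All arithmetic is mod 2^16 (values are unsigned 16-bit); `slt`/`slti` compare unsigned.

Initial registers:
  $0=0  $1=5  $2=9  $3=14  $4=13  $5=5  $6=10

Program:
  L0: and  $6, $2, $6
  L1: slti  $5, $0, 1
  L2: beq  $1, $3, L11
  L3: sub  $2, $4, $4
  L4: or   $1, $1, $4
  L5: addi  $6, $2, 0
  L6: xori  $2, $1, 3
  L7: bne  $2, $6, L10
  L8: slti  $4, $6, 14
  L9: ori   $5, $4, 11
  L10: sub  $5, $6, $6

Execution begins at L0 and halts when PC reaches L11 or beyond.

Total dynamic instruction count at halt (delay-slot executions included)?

  step pc=0: and  $6, $2, $6  regs=(0,5,9,14,13,5,8)
  step pc=1: slti  $5, $0, 1  regs=(0,5,9,14,13,1,8)
  step pc=2: beq  $1, $3, L11  cond=F  regs=(0,5,9,14,13,1,8)
  step pc=3: sub  $2, $4, $4  regs=(0,5,0,14,13,1,8)
  step pc=4: or   $1, $1, $4  regs=(0,13,0,14,13,1,8)
  step pc=5: addi  $6, $2, 0  regs=(0,13,0,14,13,1,0)
  step pc=6: xori  $2, $1, 3  regs=(0,13,14,14,13,1,0)
  step pc=7: bne  $2, $6, L10  cond=T  regs=(0,13,14,14,13,1,0)
  step pc=8: slti  $4, $6, 14  regs=(0,13,14,14,1,1,0)
  step pc=10: sub  $5, $6, $6  regs=(0,13,14,14,1,0,0)

10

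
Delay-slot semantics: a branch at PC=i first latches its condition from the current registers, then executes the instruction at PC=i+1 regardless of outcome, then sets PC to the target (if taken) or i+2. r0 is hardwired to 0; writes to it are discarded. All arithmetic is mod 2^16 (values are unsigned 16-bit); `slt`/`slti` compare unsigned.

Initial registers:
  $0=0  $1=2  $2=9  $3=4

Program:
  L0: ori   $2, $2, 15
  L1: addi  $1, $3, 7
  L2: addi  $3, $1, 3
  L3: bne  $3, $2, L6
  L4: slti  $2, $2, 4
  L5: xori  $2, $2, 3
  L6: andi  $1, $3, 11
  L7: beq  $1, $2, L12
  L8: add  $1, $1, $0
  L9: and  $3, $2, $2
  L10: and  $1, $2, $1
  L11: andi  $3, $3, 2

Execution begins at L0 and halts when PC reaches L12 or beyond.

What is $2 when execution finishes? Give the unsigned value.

  step pc=0: ori   $2, $2, 15  regs=(0,2,15,4)
  step pc=1: addi  $1, $3, 7  regs=(0,11,15,4)
  step pc=2: addi  $3, $1, 3  regs=(0,11,15,14)
  step pc=3: bne  $3, $2, L6  cond=T  regs=(0,11,15,14)
  step pc=4: slti  $2, $2, 4  regs=(0,11,0,14)
  step pc=6: andi  $1, $3, 11  regs=(0,10,0,14)
  step pc=7: beq  $1, $2, L12  cond=F  regs=(0,10,0,14)
  step pc=8: add  $1, $1, $0  regs=(0,10,0,14)
  step pc=9: and  $3, $2, $2  regs=(0,10,0,0)
  step pc=10: and  $1, $2, $1  regs=(0,0,0,0)
  step pc=11: andi  $3, $3, 2  regs=(0,0,0,0)

0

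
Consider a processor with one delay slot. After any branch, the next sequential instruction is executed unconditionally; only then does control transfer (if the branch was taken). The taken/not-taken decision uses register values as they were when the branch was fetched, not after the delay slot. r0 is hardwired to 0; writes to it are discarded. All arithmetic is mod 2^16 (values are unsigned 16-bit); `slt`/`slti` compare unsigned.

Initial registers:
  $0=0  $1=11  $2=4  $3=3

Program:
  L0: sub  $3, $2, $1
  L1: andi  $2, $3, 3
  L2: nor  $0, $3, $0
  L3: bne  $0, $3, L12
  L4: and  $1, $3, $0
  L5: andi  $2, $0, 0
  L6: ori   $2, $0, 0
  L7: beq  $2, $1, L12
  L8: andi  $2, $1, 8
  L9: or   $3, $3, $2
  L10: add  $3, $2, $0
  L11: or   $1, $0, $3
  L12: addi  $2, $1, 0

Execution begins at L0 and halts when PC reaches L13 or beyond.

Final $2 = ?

#0 sub  $3, $2, $1 ; 0/11/4/65529
#1 andi  $2, $3, 3 ; 0/11/1/65529
#2 nor  $0, $3, $0 ; 0/11/1/65529
#3 bne  $0, $3, L12 ; 0/11/1/65529 ; →target
#4 and  $1, $3, $0 ; 0/0/1/65529
#12 addi  $2, $1, 0 ; 0/0/0/65529

0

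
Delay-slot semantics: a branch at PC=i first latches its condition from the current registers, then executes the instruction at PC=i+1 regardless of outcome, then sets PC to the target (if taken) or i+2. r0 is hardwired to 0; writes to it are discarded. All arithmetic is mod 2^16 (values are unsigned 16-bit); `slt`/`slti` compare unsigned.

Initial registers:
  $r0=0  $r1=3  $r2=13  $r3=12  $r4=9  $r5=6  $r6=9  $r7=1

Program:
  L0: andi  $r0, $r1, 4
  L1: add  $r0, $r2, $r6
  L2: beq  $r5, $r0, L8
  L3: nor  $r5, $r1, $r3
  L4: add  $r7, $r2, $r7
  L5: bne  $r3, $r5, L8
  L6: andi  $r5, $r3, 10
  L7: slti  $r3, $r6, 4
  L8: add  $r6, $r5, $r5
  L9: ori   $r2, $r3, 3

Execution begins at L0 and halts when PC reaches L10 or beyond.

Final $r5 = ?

  step pc=0: andi  $r0, $r1, 4  regs=(0,3,13,12,9,6,9,1)
  step pc=1: add  $r0, $r2, $r6  regs=(0,3,13,12,9,6,9,1)
  step pc=2: beq  $r5, $r0, L8  cond=F  regs=(0,3,13,12,9,6,9,1)
  step pc=3: nor  $r5, $r1, $r3  regs=(0,3,13,12,9,65520,9,1)
  step pc=4: add  $r7, $r2, $r7  regs=(0,3,13,12,9,65520,9,14)
  step pc=5: bne  $r3, $r5, L8  cond=T  regs=(0,3,13,12,9,65520,9,14)
  step pc=6: andi  $r5, $r3, 10  regs=(0,3,13,12,9,8,9,14)
  step pc=8: add  $r6, $r5, $r5  regs=(0,3,13,12,9,8,16,14)
  step pc=9: ori   $r2, $r3, 3  regs=(0,3,15,12,9,8,16,14)

8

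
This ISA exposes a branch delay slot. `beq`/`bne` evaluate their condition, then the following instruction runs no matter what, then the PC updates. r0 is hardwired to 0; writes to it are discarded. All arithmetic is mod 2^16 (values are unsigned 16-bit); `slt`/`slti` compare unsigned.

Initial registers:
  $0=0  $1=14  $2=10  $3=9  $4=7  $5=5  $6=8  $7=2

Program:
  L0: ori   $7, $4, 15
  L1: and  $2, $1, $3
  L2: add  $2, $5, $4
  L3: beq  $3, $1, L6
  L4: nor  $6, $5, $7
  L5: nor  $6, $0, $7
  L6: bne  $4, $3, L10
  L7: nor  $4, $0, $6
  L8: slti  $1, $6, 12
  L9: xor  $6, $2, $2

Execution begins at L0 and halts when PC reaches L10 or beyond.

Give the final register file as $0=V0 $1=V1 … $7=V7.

$0=0 $1=14 $2=12 $3=9 $4=15 $5=5 $6=65520 $7=15

  step pc=0: ori   $7, $4, 15  regs=(0,14,10,9,7,5,8,15)
  step pc=1: and  $2, $1, $3  regs=(0,14,8,9,7,5,8,15)
  step pc=2: add  $2, $5, $4  regs=(0,14,12,9,7,5,8,15)
  step pc=3: beq  $3, $1, L6  cond=F  regs=(0,14,12,9,7,5,8,15)
  step pc=4: nor  $6, $5, $7  regs=(0,14,12,9,7,5,65520,15)
  step pc=5: nor  $6, $0, $7  regs=(0,14,12,9,7,5,65520,15)
  step pc=6: bne  $4, $3, L10  cond=T  regs=(0,14,12,9,7,5,65520,15)
  step pc=7: nor  $4, $0, $6  regs=(0,14,12,9,15,5,65520,15)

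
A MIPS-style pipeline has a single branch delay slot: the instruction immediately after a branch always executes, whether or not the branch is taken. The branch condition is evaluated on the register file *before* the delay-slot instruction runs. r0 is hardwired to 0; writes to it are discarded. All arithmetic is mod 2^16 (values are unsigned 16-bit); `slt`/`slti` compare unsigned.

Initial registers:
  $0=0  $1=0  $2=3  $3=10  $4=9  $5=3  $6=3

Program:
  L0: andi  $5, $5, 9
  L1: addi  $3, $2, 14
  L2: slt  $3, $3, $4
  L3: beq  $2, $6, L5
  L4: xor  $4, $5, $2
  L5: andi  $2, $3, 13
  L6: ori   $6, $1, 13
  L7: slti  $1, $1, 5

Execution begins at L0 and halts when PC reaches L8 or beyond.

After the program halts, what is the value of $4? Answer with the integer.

2

  step pc=0: andi  $5, $5, 9  regs=(0,0,3,10,9,1,3)
  step pc=1: addi  $3, $2, 14  regs=(0,0,3,17,9,1,3)
  step pc=2: slt  $3, $3, $4  regs=(0,0,3,0,9,1,3)
  step pc=3: beq  $2, $6, L5  cond=T  regs=(0,0,3,0,9,1,3)
  step pc=4: xor  $4, $5, $2  regs=(0,0,3,0,2,1,3)
  step pc=5: andi  $2, $3, 13  regs=(0,0,0,0,2,1,3)
  step pc=6: ori   $6, $1, 13  regs=(0,0,0,0,2,1,13)
  step pc=7: slti  $1, $1, 5  regs=(0,1,0,0,2,1,13)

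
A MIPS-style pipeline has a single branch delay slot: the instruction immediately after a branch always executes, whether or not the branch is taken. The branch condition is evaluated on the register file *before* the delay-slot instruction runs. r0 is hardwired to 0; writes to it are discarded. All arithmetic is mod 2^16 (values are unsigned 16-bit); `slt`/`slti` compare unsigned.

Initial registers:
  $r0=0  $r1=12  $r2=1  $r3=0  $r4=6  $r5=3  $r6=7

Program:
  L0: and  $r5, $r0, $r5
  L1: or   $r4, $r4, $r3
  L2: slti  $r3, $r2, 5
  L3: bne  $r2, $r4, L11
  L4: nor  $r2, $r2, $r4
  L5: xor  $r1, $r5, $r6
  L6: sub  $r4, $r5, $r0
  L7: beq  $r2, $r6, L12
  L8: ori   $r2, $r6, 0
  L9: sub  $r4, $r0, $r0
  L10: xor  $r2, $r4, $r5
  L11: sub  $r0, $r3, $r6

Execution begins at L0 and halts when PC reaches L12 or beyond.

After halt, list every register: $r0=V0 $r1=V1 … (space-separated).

[0] and  $r5, $r0, $r5  →  {$r0:0, $r1:12, $r2:1, $r3:0, $r4:6, $r5:0, $r6:7}
[1] or   $r4, $r4, $r3  →  {$r0:0, $r1:12, $r2:1, $r3:0, $r4:6, $r5:0, $r6:7}
[2] slti  $r3, $r2, 5  →  {$r0:0, $r1:12, $r2:1, $r3:1, $r4:6, $r5:0, $r6:7}
[3] bne  $r2, $r4, L11  →  {$r0:0, $r1:12, $r2:1, $r3:1, $r4:6, $r5:0, $r6:7}  ⟨branch taken⟩
[4] nor  $r2, $r2, $r4  →  {$r0:0, $r1:12, $r2:65528, $r3:1, $r4:6, $r5:0, $r6:7}
[11] sub  $r0, $r3, $r6  →  {$r0:0, $r1:12, $r2:65528, $r3:1, $r4:6, $r5:0, $r6:7}

$r0=0 $r1=12 $r2=65528 $r3=1 $r4=6 $r5=0 $r6=7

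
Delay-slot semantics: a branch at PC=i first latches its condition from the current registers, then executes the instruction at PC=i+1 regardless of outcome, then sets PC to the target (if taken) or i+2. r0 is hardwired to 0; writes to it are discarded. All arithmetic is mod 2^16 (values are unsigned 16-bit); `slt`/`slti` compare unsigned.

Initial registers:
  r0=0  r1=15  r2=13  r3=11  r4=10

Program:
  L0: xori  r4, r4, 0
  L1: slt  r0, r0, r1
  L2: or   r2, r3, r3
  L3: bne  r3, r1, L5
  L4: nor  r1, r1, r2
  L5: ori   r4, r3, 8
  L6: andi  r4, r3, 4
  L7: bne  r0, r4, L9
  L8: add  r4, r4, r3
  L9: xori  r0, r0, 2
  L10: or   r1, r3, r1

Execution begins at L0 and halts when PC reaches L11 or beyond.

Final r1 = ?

65531

PC=0  xori  r4, r4, 0        | r0=0 r1=15 r2=13 r3=11 r4=10
PC=1  slt  r0, r0, r1        | r0=0 r1=15 r2=13 r3=11 r4=10
PC=2  or   r2, r3, r3        | r0=0 r1=15 r2=11 r3=11 r4=10
PC=3  bne  r3, r1, L5        | r0=0 r1=15 r2=11 r3=11 r4=10  [TAKEN]
PC=4  nor  r1, r1, r2        | r0=0 r1=65520 r2=11 r3=11 r4=10
PC=5  ori   r4, r3, 8        | r0=0 r1=65520 r2=11 r3=11 r4=11
PC=6  andi  r4, r3, 4        | r0=0 r1=65520 r2=11 r3=11 r4=0
PC=7  bne  r0, r4, L9        | r0=0 r1=65520 r2=11 r3=11 r4=0  [not taken]
PC=8  add  r4, r4, r3        | r0=0 r1=65520 r2=11 r3=11 r4=11
PC=9  xori  r0, r0, 2        | r0=0 r1=65520 r2=11 r3=11 r4=11
PC=10 or   r1, r3, r1        | r0=0 r1=65531 r2=11 r3=11 r4=11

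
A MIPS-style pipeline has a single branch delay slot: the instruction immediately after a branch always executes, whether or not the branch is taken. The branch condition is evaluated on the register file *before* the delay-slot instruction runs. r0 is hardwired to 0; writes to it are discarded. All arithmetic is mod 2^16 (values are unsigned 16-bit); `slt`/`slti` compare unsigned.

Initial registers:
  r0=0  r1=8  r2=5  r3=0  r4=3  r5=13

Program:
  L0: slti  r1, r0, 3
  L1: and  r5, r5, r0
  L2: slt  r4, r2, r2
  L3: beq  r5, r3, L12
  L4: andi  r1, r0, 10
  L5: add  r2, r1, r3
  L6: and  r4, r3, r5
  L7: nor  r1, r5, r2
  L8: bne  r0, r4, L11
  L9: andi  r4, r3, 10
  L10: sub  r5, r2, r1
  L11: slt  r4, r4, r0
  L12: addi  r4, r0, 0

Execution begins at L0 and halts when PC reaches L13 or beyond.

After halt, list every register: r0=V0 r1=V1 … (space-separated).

#0 slti  r1, r0, 3 ; 0/1/5/0/3/13
#1 and  r5, r5, r0 ; 0/1/5/0/3/0
#2 slt  r4, r2, r2 ; 0/1/5/0/0/0
#3 beq  r5, r3, L12 ; 0/1/5/0/0/0 ; →target
#4 andi  r1, r0, 10 ; 0/0/5/0/0/0
#12 addi  r4, r0, 0 ; 0/0/5/0/0/0

r0=0 r1=0 r2=5 r3=0 r4=0 r5=0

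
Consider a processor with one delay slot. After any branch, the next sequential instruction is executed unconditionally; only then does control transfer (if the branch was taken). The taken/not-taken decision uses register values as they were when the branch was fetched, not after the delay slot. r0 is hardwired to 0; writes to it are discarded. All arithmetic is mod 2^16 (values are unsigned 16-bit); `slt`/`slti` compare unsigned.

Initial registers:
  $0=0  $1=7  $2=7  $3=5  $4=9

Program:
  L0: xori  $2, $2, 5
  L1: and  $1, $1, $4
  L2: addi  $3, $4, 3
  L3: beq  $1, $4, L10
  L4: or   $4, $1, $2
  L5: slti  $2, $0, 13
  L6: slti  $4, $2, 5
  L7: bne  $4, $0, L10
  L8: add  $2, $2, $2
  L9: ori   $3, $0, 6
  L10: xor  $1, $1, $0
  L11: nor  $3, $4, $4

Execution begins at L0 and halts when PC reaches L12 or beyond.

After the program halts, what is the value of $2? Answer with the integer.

PC=0  xori  $2, $2, 5        | $0=0 $1=7 $2=2 $3=5 $4=9
PC=1  and  $1, $1, $4        | $0=0 $1=1 $2=2 $3=5 $4=9
PC=2  addi  $3, $4, 3        | $0=0 $1=1 $2=2 $3=12 $4=9
PC=3  beq  $1, $4, L10       | $0=0 $1=1 $2=2 $3=12 $4=9  [not taken]
PC=4  or   $4, $1, $2        | $0=0 $1=1 $2=2 $3=12 $4=3
PC=5  slti  $2, $0, 13       | $0=0 $1=1 $2=1 $3=12 $4=3
PC=6  slti  $4, $2, 5        | $0=0 $1=1 $2=1 $3=12 $4=1
PC=7  bne  $4, $0, L10       | $0=0 $1=1 $2=1 $3=12 $4=1  [TAKEN]
PC=8  add  $2, $2, $2        | $0=0 $1=1 $2=2 $3=12 $4=1
PC=10 xor  $1, $1, $0        | $0=0 $1=1 $2=2 $3=12 $4=1
PC=11 nor  $3, $4, $4        | $0=0 $1=1 $2=2 $3=65534 $4=1

2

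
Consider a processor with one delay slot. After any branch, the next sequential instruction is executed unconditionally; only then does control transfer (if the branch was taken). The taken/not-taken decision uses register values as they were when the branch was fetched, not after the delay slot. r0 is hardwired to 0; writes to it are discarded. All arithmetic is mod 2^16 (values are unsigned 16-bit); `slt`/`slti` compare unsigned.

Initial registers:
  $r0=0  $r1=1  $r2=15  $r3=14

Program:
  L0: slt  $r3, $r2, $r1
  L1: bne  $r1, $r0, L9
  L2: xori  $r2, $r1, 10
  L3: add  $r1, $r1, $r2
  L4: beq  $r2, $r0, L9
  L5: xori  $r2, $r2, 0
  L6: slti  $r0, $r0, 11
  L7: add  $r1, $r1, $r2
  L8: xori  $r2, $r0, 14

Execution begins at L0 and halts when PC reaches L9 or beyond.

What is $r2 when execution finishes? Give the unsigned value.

11

[0] slt  $r3, $r2, $r1  →  {$r0:0, $r1:1, $r2:15, $r3:0}
[1] bne  $r1, $r0, L9  →  {$r0:0, $r1:1, $r2:15, $r3:0}  ⟨branch taken⟩
[2] xori  $r2, $r1, 10  →  {$r0:0, $r1:1, $r2:11, $r3:0}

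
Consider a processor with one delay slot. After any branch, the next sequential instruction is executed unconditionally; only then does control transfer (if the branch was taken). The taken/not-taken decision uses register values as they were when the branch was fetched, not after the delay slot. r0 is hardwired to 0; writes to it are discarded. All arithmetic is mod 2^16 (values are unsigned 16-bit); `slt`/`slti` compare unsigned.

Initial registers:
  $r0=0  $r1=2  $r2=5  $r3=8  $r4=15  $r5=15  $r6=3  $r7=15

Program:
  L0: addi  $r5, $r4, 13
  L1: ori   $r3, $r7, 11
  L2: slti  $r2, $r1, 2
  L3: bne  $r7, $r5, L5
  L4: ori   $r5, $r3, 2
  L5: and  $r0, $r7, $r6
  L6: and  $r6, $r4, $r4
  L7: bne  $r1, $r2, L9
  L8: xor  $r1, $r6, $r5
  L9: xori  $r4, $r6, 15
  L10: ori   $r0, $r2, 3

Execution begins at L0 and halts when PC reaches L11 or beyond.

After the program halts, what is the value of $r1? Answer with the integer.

  step pc=0: addi  $r5, $r4, 13  regs=(0,2,5,8,15,28,3,15)
  step pc=1: ori   $r3, $r7, 11  regs=(0,2,5,15,15,28,3,15)
  step pc=2: slti  $r2, $r1, 2  regs=(0,2,0,15,15,28,3,15)
  step pc=3: bne  $r7, $r5, L5  cond=T  regs=(0,2,0,15,15,28,3,15)
  step pc=4: ori   $r5, $r3, 2  regs=(0,2,0,15,15,15,3,15)
  step pc=5: and  $r0, $r7, $r6  regs=(0,2,0,15,15,15,3,15)
  step pc=6: and  $r6, $r4, $r4  regs=(0,2,0,15,15,15,15,15)
  step pc=7: bne  $r1, $r2, L9  cond=T  regs=(0,2,0,15,15,15,15,15)
  step pc=8: xor  $r1, $r6, $r5  regs=(0,0,0,15,15,15,15,15)
  step pc=9: xori  $r4, $r6, 15  regs=(0,0,0,15,0,15,15,15)
  step pc=10: ori   $r0, $r2, 3  regs=(0,0,0,15,0,15,15,15)

0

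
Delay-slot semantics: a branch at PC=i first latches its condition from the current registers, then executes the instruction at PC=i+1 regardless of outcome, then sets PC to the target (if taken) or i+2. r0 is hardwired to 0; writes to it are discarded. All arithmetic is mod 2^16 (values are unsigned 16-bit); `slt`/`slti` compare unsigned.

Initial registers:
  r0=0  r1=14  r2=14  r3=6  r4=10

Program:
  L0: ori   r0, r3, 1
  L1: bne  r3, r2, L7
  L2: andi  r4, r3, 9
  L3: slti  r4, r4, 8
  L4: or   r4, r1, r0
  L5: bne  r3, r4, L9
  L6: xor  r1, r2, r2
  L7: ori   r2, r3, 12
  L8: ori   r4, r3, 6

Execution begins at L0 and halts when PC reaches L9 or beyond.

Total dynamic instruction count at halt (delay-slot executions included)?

PC=0  ori   r0, r3, 1        | r0=0 r1=14 r2=14 r3=6 r4=10
PC=1  bne  r3, r2, L7        | r0=0 r1=14 r2=14 r3=6 r4=10  [TAKEN]
PC=2  andi  r4, r3, 9        | r0=0 r1=14 r2=14 r3=6 r4=0
PC=7  ori   r2, r3, 12       | r0=0 r1=14 r2=14 r3=6 r4=0
PC=8  ori   r4, r3, 6        | r0=0 r1=14 r2=14 r3=6 r4=6

5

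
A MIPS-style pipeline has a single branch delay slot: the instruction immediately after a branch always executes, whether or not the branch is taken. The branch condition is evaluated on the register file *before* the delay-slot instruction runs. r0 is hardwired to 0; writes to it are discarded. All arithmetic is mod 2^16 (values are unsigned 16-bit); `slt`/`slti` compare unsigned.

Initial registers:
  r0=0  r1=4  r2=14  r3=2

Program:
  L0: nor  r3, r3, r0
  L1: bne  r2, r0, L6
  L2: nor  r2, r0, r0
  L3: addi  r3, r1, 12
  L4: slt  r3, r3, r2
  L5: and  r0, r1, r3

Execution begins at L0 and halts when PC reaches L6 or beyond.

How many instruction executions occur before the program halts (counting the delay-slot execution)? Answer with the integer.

  step pc=0: nor  r3, r3, r0  regs=(0,4,14,65533)
  step pc=1: bne  r2, r0, L6  cond=T  regs=(0,4,14,65533)
  step pc=2: nor  r2, r0, r0  regs=(0,4,65535,65533)

3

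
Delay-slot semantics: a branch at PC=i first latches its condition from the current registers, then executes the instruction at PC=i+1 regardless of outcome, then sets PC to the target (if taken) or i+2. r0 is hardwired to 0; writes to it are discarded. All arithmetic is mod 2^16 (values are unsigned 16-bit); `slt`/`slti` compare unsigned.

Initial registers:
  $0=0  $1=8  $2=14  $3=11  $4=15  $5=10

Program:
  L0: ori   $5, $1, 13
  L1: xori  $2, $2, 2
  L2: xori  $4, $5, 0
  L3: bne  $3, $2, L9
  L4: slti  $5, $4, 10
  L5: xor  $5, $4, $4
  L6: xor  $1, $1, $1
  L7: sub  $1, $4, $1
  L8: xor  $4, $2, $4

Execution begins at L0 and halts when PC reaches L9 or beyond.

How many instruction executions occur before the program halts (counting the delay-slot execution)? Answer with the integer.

5

#0 ori   $5, $1, 13 ; 0/8/14/11/15/13
#1 xori  $2, $2, 2 ; 0/8/12/11/15/13
#2 xori  $4, $5, 0 ; 0/8/12/11/13/13
#3 bne  $3, $2, L9 ; 0/8/12/11/13/13 ; →target
#4 slti  $5, $4, 10 ; 0/8/12/11/13/0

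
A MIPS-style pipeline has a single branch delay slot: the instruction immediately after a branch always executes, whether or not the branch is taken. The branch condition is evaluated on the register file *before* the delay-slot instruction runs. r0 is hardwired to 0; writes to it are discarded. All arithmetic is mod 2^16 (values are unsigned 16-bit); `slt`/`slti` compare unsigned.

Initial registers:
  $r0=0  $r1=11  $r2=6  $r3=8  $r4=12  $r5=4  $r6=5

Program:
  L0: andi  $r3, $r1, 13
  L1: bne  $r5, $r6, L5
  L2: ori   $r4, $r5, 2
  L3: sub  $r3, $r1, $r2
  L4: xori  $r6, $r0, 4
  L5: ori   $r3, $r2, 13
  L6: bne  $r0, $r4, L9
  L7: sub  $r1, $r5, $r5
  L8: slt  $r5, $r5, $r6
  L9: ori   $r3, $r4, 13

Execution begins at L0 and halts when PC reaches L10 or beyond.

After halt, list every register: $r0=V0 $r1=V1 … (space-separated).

$r0=0 $r1=0 $r2=6 $r3=15 $r4=6 $r5=4 $r6=5

  step pc=0: andi  $r3, $r1, 13  regs=(0,11,6,9,12,4,5)
  step pc=1: bne  $r5, $r6, L5  cond=T  regs=(0,11,6,9,12,4,5)
  step pc=2: ori   $r4, $r5, 2  regs=(0,11,6,9,6,4,5)
  step pc=5: ori   $r3, $r2, 13  regs=(0,11,6,15,6,4,5)
  step pc=6: bne  $r0, $r4, L9  cond=T  regs=(0,11,6,15,6,4,5)
  step pc=7: sub  $r1, $r5, $r5  regs=(0,0,6,15,6,4,5)
  step pc=9: ori   $r3, $r4, 13  regs=(0,0,6,15,6,4,5)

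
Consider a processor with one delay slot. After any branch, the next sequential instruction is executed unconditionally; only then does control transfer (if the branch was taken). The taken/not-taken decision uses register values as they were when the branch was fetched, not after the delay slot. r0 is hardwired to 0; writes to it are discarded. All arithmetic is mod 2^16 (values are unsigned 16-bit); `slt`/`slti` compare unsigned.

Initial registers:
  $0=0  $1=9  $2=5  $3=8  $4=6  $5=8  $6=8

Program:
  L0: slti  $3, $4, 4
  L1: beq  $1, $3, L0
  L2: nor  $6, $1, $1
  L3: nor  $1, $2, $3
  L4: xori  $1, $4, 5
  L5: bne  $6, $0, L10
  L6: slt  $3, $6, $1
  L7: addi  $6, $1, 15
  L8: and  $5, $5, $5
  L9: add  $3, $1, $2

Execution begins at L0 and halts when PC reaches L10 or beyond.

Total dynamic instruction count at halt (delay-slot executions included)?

#0 slti  $3, $4, 4 ; 0/9/5/0/6/8/8
#1 beq  $1, $3, L0 ; 0/9/5/0/6/8/8 ; →fallthru
#2 nor  $6, $1, $1 ; 0/9/5/0/6/8/65526
#3 nor  $1, $2, $3 ; 0/65530/5/0/6/8/65526
#4 xori  $1, $4, 5 ; 0/3/5/0/6/8/65526
#5 bne  $6, $0, L10 ; 0/3/5/0/6/8/65526 ; →target
#6 slt  $3, $6, $1 ; 0/3/5/0/6/8/65526

7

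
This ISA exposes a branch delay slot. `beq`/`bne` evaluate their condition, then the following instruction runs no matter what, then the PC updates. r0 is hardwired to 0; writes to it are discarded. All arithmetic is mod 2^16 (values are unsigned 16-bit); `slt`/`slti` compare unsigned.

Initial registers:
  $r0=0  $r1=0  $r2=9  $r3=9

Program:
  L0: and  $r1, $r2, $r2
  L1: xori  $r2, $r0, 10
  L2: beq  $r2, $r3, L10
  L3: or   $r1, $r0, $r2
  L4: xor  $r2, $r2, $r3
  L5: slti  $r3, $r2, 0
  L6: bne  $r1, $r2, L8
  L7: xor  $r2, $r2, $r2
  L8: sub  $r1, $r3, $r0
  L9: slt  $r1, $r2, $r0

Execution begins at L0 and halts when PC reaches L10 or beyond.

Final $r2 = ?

[0] and  $r1, $r2, $r2  →  {$r0:0, $r1:9, $r2:9, $r3:9}
[1] xori  $r2, $r0, 10  →  {$r0:0, $r1:9, $r2:10, $r3:9}
[2] beq  $r2, $r3, L10  →  {$r0:0, $r1:9, $r2:10, $r3:9}  ⟨branch fallthrough⟩
[3] or   $r1, $r0, $r2  →  {$r0:0, $r1:10, $r2:10, $r3:9}
[4] xor  $r2, $r2, $r3  →  {$r0:0, $r1:10, $r2:3, $r3:9}
[5] slti  $r3, $r2, 0  →  {$r0:0, $r1:10, $r2:3, $r3:0}
[6] bne  $r1, $r2, L8  →  {$r0:0, $r1:10, $r2:3, $r3:0}  ⟨branch taken⟩
[7] xor  $r2, $r2, $r2  →  {$r0:0, $r1:10, $r2:0, $r3:0}
[8] sub  $r1, $r3, $r0  →  {$r0:0, $r1:0, $r2:0, $r3:0}
[9] slt  $r1, $r2, $r0  →  {$r0:0, $r1:0, $r2:0, $r3:0}

0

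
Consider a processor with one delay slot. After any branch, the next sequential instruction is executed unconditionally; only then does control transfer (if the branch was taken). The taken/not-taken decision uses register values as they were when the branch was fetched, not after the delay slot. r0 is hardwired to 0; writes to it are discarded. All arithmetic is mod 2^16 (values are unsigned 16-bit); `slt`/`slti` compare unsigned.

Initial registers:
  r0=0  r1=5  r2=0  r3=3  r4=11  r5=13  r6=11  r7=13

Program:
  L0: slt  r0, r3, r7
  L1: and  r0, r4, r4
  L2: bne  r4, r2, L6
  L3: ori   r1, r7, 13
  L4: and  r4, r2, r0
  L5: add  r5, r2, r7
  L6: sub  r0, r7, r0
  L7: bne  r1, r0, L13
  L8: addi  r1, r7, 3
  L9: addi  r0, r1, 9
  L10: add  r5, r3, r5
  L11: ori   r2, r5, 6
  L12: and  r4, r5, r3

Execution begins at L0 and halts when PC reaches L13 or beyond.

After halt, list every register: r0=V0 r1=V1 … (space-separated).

[0] slt  r0, r3, r7  →  {r0:0, r1:5, r2:0, r3:3, r4:11, r5:13, r6:11, r7:13}
[1] and  r0, r4, r4  →  {r0:0, r1:5, r2:0, r3:3, r4:11, r5:13, r6:11, r7:13}
[2] bne  r4, r2, L6  →  {r0:0, r1:5, r2:0, r3:3, r4:11, r5:13, r6:11, r7:13}  ⟨branch taken⟩
[3] ori   r1, r7, 13  →  {r0:0, r1:13, r2:0, r3:3, r4:11, r5:13, r6:11, r7:13}
[6] sub  r0, r7, r0  →  {r0:0, r1:13, r2:0, r3:3, r4:11, r5:13, r6:11, r7:13}
[7] bne  r1, r0, L13  →  {r0:0, r1:13, r2:0, r3:3, r4:11, r5:13, r6:11, r7:13}  ⟨branch taken⟩
[8] addi  r1, r7, 3  →  {r0:0, r1:16, r2:0, r3:3, r4:11, r5:13, r6:11, r7:13}

r0=0 r1=16 r2=0 r3=3 r4=11 r5=13 r6=11 r7=13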